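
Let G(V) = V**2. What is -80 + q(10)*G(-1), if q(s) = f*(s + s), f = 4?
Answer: 0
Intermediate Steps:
q(s) = 8*s (q(s) = 4*(s + s) = 4*(2*s) = 8*s)
-80 + q(10)*G(-1) = -80 + (8*10)*(-1)**2 = -80 + 80*1 = -80 + 80 = 0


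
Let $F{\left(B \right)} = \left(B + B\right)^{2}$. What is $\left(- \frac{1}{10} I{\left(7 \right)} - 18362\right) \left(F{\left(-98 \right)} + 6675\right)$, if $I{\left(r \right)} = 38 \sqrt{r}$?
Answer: $-827960942 - \frac{856729 \sqrt{7}}{5} \approx -8.2841 \cdot 10^{8}$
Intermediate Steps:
$F{\left(B \right)} = 4 B^{2}$ ($F{\left(B \right)} = \left(2 B\right)^{2} = 4 B^{2}$)
$\left(- \frac{1}{10} I{\left(7 \right)} - 18362\right) \left(F{\left(-98 \right)} + 6675\right) = \left(- \frac{1}{10} \cdot 38 \sqrt{7} - 18362\right) \left(4 \left(-98\right)^{2} + 6675\right) = \left(\left(-1\right) \frac{1}{10} \cdot 38 \sqrt{7} - 18362\right) \left(4 \cdot 9604 + 6675\right) = \left(- \frac{38 \sqrt{7}}{10} - 18362\right) \left(38416 + 6675\right) = \left(- \frac{19 \sqrt{7}}{5} - 18362\right) 45091 = \left(-18362 - \frac{19 \sqrt{7}}{5}\right) 45091 = -827960942 - \frac{856729 \sqrt{7}}{5}$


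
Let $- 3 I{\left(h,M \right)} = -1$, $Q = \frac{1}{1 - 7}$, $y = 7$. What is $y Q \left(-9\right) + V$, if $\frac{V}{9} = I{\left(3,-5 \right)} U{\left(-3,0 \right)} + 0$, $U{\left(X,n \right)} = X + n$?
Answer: $\frac{3}{2} \approx 1.5$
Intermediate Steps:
$Q = - \frac{1}{6}$ ($Q = \frac{1}{-6} = - \frac{1}{6} \approx -0.16667$)
$I{\left(h,M \right)} = \frac{1}{3}$ ($I{\left(h,M \right)} = \left(- \frac{1}{3}\right) \left(-1\right) = \frac{1}{3}$)
$V = -9$ ($V = 9 \left(\frac{-3 + 0}{3} + 0\right) = 9 \left(\frac{1}{3} \left(-3\right) + 0\right) = 9 \left(-1 + 0\right) = 9 \left(-1\right) = -9$)
$y Q \left(-9\right) + V = 7 \left(- \frac{1}{6}\right) \left(-9\right) - 9 = \left(- \frac{7}{6}\right) \left(-9\right) - 9 = \frac{21}{2} - 9 = \frac{3}{2}$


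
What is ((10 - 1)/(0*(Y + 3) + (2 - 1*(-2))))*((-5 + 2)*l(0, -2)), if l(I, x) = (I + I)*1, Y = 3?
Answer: 0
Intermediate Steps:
l(I, x) = 2*I (l(I, x) = (2*I)*1 = 2*I)
((10 - 1)/(0*(Y + 3) + (2 - 1*(-2))))*((-5 + 2)*l(0, -2)) = ((10 - 1)/(0*(3 + 3) + (2 - 1*(-2))))*((-5 + 2)*(2*0)) = (9/(0*6 + (2 + 2)))*(-3*0) = (9/(0 + 4))*0 = (9/4)*0 = 0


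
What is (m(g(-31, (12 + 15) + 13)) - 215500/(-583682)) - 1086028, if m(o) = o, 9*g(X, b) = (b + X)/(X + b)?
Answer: -2852526216341/2626569 ≈ -1.0860e+6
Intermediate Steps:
g(X, b) = ⅑ (g(X, b) = ((b + X)/(X + b))/9 = ((X + b)/(X + b))/9 = (⅑)*1 = ⅑)
(m(g(-31, (12 + 15) + 13)) - 215500/(-583682)) - 1086028 = (⅑ - 215500/(-583682)) - 1086028 = (⅑ - 215500*(-1/583682)) - 1086028 = (⅑ + 107750/291841) - 1086028 = 1261591/2626569 - 1086028 = -2852526216341/2626569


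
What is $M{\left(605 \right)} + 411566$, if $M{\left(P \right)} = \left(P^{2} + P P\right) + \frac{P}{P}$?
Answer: $1143617$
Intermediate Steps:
$M{\left(P \right)} = 1 + 2 P^{2}$ ($M{\left(P \right)} = \left(P^{2} + P^{2}\right) + 1 = 2 P^{2} + 1 = 1 + 2 P^{2}$)
$M{\left(605 \right)} + 411566 = \left(1 + 2 \cdot 605^{2}\right) + 411566 = \left(1 + 2 \cdot 366025\right) + 411566 = \left(1 + 732050\right) + 411566 = 732051 + 411566 = 1143617$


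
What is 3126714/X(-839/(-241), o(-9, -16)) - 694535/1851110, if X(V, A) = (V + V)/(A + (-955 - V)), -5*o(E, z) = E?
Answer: -667228717548681319/1553081290 ≈ -4.2962e+8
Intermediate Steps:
o(E, z) = -E/5
X(V, A) = 2*V/(-955 + A - V) (X(V, A) = (2*V)/(-955 + A - V) = 2*V/(-955 + A - V))
3126714/X(-839/(-241), o(-9, -16)) - 694535/1851110 = 3126714/((2*(-839/(-241))/(-955 - ⅕*(-9) - (-839)/(-241)))) - 694535/1851110 = 3126714/((2*(-839*(-1/241))/(-955 + 9/5 - (-839)*(-1)/241))) - 694535*1/1851110 = 3126714/((2*(839/241)/(-955 + 9/5 - 1*839/241))) - 138907/370222 = 3126714/((2*(839/241)/(-955 + 9/5 - 839/241))) - 138907/370222 = 3126714/((2*(839/241)/(-1152801/1205))) - 138907/370222 = 3126714/((2*(839/241)*(-1205/1152801))) - 138907/370222 = 3126714/(-8390/1152801) - 138907/370222 = 3126714*(-1152801/8390) - 138907/370222 = -1802239512957/4195 - 138907/370222 = -667228717548681319/1553081290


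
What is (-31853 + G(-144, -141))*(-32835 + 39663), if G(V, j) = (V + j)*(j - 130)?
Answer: 309868296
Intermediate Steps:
G(V, j) = (-130 + j)*(V + j) (G(V, j) = (V + j)*(-130 + j) = (-130 + j)*(V + j))
(-31853 + G(-144, -141))*(-32835 + 39663) = (-31853 + ((-141)**2 - 130*(-144) - 130*(-141) - 144*(-141)))*(-32835 + 39663) = (-31853 + (19881 + 18720 + 18330 + 20304))*6828 = (-31853 + 77235)*6828 = 45382*6828 = 309868296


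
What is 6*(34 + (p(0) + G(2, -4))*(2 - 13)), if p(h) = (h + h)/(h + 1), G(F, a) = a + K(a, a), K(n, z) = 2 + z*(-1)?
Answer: 72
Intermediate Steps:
K(n, z) = 2 - z
G(F, a) = 2 (G(F, a) = a + (2 - a) = 2)
p(h) = 2*h/(1 + h) (p(h) = (2*h)/(1 + h) = 2*h/(1 + h))
6*(34 + (p(0) + G(2, -4))*(2 - 13)) = 6*(34 + (2*0/(1 + 0) + 2)*(2 - 13)) = 6*(34 + (2*0/1 + 2)*(-11)) = 6*(34 + (2*0*1 + 2)*(-11)) = 6*(34 + (0 + 2)*(-11)) = 6*(34 + 2*(-11)) = 6*(34 - 22) = 6*12 = 72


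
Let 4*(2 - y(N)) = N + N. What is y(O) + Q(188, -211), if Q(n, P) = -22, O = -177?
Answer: 137/2 ≈ 68.500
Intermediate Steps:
y(N) = 2 - N/2 (y(N) = 2 - (N + N)/4 = 2 - N/2)
y(O) + Q(188, -211) = (2 - 1/2*(-177)) - 22 = (2 + 177/2) - 22 = 181/2 - 22 = 137/2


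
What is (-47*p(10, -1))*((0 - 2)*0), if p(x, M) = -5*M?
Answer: 0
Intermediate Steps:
(-47*p(10, -1))*((0 - 2)*0) = (-(-235)*(-1))*((0 - 2)*0) = (-47*5)*(-2*0) = -235*0 = 0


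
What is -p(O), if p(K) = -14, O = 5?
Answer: 14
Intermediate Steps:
-p(O) = -1*(-14) = 14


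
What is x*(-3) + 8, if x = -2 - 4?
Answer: 26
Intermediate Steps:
x = -6
x*(-3) + 8 = -6*(-3) + 8 = 18 + 8 = 26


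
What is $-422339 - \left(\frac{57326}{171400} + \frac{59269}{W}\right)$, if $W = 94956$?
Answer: $- \frac{429611026709491}{1017216150} \approx -4.2234 \cdot 10^{5}$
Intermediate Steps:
$-422339 - \left(\frac{57326}{171400} + \frac{59269}{W}\right) = -422339 - \left(\frac{57326}{171400} + \frac{59269}{94956}\right) = -422339 - \left(57326 \cdot \frac{1}{171400} + 59269 \cdot \frac{1}{94956}\right) = -422339 - \left(\frac{28663}{85700} + \frac{59269}{94956}\right) = -422339 - \frac{975134641}{1017216150} = - \frac{429611026709491}{1017216150}$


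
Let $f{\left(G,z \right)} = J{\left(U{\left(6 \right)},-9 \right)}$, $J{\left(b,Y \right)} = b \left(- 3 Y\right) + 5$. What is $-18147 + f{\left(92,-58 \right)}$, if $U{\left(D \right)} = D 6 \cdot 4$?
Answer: $-14254$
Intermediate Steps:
$U{\left(D \right)} = 24 D$ ($U{\left(D \right)} = 6 D 4 = 24 D$)
$J{\left(b,Y \right)} = 5 - 3 Y b$ ($J{\left(b,Y \right)} = - 3 Y b + 5 = 5 - 3 Y b$)
$f{\left(G,z \right)} = 3893$ ($f{\left(G,z \right)} = 5 - - 27 \cdot 24 \cdot 6 = 5 - \left(-27\right) 144 = 5 + 3888 = 3893$)
$-18147 + f{\left(92,-58 \right)} = -18147 + 3893 = -14254$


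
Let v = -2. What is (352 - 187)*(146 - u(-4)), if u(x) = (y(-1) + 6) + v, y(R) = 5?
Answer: 22605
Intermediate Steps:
u(x) = 9 (u(x) = (5 + 6) - 2 = 11 - 2 = 9)
(352 - 187)*(146 - u(-4)) = (352 - 187)*(146 - 1*9) = 165*(146 - 9) = 165*137 = 22605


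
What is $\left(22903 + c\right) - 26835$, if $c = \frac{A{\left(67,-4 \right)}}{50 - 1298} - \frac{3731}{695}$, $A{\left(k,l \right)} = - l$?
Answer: $- \frac{853779647}{216840} \approx -3937.4$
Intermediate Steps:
$c = - \frac{1164767}{216840}$ ($c = \frac{\left(-1\right) \left(-4\right)}{50 - 1298} - \frac{3731}{695} = \frac{4}{50 - 1298} - \frac{3731}{695} = \frac{4}{-1248} - \frac{3731}{695} = 4 \left(- \frac{1}{1248}\right) - \frac{3731}{695} = - \frac{1}{312} - \frac{3731}{695} = - \frac{1164767}{216840} \approx -5.3716$)
$\left(22903 + c\right) - 26835 = \left(22903 - \frac{1164767}{216840}\right) - 26835 = \frac{4965121753}{216840} - 26835 = - \frac{853779647}{216840}$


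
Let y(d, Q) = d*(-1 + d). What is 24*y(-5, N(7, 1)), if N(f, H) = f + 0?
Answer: 720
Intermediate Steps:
N(f, H) = f
24*y(-5, N(7, 1)) = 24*(-5*(-1 - 5)) = 24*(-5*(-6)) = 24*30 = 720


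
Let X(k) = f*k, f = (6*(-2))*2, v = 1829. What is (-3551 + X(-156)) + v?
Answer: 2022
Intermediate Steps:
f = -24 (f = -12*2 = -24)
X(k) = -24*k
(-3551 + X(-156)) + v = (-3551 - 24*(-156)) + 1829 = (-3551 + 3744) + 1829 = 193 + 1829 = 2022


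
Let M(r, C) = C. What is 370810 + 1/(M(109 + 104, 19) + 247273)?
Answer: 91698346521/247292 ≈ 3.7081e+5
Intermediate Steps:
370810 + 1/(M(109 + 104, 19) + 247273) = 370810 + 1/(19 + 247273) = 370810 + 1/247292 = 91698346521/247292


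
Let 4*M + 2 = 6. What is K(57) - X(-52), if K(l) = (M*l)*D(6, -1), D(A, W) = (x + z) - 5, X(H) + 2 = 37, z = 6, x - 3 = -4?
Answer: -35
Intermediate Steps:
x = -1 (x = 3 - 4 = -1)
M = 1 (M = -1/2 + (1/4)*6 = -1/2 + 3/2 = 1)
X(H) = 35 (X(H) = -2 + 37 = 35)
D(A, W) = 0 (D(A, W) = (-1 + 6) - 5 = 5 - 5 = 0)
K(l) = 0 (K(l) = (1*l)*0 = l*0 = 0)
K(57) - X(-52) = 0 - 1*35 = 0 - 35 = -35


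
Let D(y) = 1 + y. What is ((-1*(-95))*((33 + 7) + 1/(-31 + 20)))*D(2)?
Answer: 125115/11 ≈ 11374.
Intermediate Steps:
((-1*(-95))*((33 + 7) + 1/(-31 + 20)))*D(2) = ((-1*(-95))*((33 + 7) + 1/(-31 + 20)))*(1 + 2) = (95*(40 + 1/(-11)))*3 = (95*(40 - 1/11))*3 = (95*(439/11))*3 = (41705/11)*3 = 125115/11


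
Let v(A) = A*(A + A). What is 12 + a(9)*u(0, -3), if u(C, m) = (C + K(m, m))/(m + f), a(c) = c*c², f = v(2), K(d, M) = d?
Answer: -2127/5 ≈ -425.40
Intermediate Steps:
v(A) = 2*A² (v(A) = A*(2*A) = 2*A²)
f = 8 (f = 2*2² = 2*4 = 8)
a(c) = c³
u(C, m) = (C + m)/(8 + m) (u(C, m) = (C + m)/(m + 8) = (C + m)/(8 + m))
12 + a(9)*u(0, -3) = 12 + 9³*((0 - 3)/(8 - 3)) = 12 + 729*(-3/5) = 12 + 729*((⅕)*(-3)) = 12 + 729*(-⅗) = 12 - 2187/5 = -2127/5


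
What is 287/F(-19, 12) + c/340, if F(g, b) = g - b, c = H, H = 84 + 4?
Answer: -23713/2635 ≈ -8.9992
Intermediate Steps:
H = 88
c = 88
287/F(-19, 12) + c/340 = 287/(-19 - 1*12) + 88/340 = 287/(-19 - 12) + 88*(1/340) = 287/(-31) + 22/85 = 287*(-1/31) + 22/85 = -287/31 + 22/85 = -23713/2635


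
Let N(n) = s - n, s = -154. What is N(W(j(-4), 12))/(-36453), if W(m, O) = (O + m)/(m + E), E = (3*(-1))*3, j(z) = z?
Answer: 1994/473889 ≈ 0.0042077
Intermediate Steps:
E = -9 (E = -3*3 = -9)
W(m, O) = (O + m)/(-9 + m) (W(m, O) = (O + m)/(m - 9) = (O + m)/(-9 + m))
N(n) = -154 - n
N(W(j(-4), 12))/(-36453) = (-154 - (12 - 4)/(-9 - 4))/(-36453) = (-154 - 8/(-13))*(-1/36453) = (-154 - (-1)*8/13)*(-1/36453) = (-154 - 1*(-8/13))*(-1/36453) = (-154 + 8/13)*(-1/36453) = -1994/13*(-1/36453) = 1994/473889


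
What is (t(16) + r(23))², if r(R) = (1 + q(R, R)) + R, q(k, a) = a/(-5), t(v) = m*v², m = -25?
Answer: 1017801409/25 ≈ 4.0712e+7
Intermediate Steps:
t(v) = -25*v²
q(k, a) = -a/5 (q(k, a) = a*(-⅕) = -a/5)
r(R) = 1 + 4*R/5 (r(R) = (1 - R/5) + R = 1 + 4*R/5)
(t(16) + r(23))² = (-25*16² + (1 + (⅘)*23))² = (-25*256 + (1 + 92/5))² = (-6400 + 97/5)² = (-31903/5)² = 1017801409/25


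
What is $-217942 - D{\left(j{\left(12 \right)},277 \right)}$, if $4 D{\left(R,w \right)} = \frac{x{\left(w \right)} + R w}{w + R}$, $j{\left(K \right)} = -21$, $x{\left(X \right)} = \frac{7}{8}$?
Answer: $- \frac{1785334335}{8192} \approx -2.1794 \cdot 10^{5}$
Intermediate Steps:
$x{\left(X \right)} = \frac{7}{8}$ ($x{\left(X \right)} = 7 \cdot \frac{1}{8} = \frac{7}{8}$)
$D{\left(R,w \right)} = \frac{\frac{7}{8} + R w}{4 \left(R + w\right)}$ ($D{\left(R,w \right)} = \frac{\left(\frac{7}{8} + R w\right) \frac{1}{w + R}}{4} = \frac{\left(\frac{7}{8} + R w\right) \frac{1}{R + w}}{4} = \frac{\frac{1}{R + w} \left(\frac{7}{8} + R w\right)}{4} = \frac{\frac{7}{8} + R w}{4 \left(R + w\right)}$)
$-217942 - D{\left(j{\left(12 \right)},277 \right)} = -217942 - \frac{\frac{7}{32} + \frac{1}{4} \left(-21\right) 277}{-21 + 277} = -217942 - \frac{\frac{7}{32} - \frac{5817}{4}}{256} = -217942 - \frac{1}{256} \left(- \frac{46529}{32}\right) = -217942 - - \frac{46529}{8192} = -217942 + \frac{46529}{8192} = - \frac{1785334335}{8192}$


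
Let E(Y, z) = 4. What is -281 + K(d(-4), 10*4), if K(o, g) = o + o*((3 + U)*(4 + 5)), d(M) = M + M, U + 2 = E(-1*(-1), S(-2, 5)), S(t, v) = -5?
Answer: -649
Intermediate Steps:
U = 2 (U = -2 + 4 = 2)
d(M) = 2*M
K(o, g) = 46*o (K(o, g) = o + o*((3 + 2)*(4 + 5)) = o + o*(5*9) = o + o*45 = o + 45*o = 46*o)
-281 + K(d(-4), 10*4) = -281 + 46*(2*(-4)) = -281 + 46*(-8) = -281 - 368 = -649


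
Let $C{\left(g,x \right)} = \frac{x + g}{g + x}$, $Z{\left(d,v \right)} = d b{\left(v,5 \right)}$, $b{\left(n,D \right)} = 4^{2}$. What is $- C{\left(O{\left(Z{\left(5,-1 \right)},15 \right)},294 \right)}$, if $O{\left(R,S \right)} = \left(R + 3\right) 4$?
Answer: $-1$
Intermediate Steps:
$b{\left(n,D \right)} = 16$
$Z{\left(d,v \right)} = 16 d$ ($Z{\left(d,v \right)} = d 16 = 16 d$)
$O{\left(R,S \right)} = 12 + 4 R$ ($O{\left(R,S \right)} = \left(3 + R\right) 4 = 12 + 4 R$)
$C{\left(g,x \right)} = 1$ ($C{\left(g,x \right)} = \frac{g + x}{g + x} = 1$)
$- C{\left(O{\left(Z{\left(5,-1 \right)},15 \right)},294 \right)} = \left(-1\right) 1 = -1$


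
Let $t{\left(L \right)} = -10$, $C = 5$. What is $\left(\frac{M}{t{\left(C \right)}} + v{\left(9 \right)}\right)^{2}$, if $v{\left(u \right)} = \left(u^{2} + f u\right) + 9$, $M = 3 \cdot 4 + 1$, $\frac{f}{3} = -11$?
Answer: $\frac{4338889}{100} \approx 43389.0$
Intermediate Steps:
$f = -33$ ($f = 3 \left(-11\right) = -33$)
$M = 13$ ($M = 12 + 1 = 13$)
$v{\left(u \right)} = 9 + u^{2} - 33 u$ ($v{\left(u \right)} = \left(u^{2} - 33 u\right) + 9 = 9 + u^{2} - 33 u$)
$\left(\frac{M}{t{\left(C \right)}} + v{\left(9 \right)}\right)^{2} = \left(\frac{13}{-10} + \left(9 + 9^{2} - 297\right)\right)^{2} = \left(13 \left(- \frac{1}{10}\right) + \left(9 + 81 - 297\right)\right)^{2} = \left(- \frac{13}{10} - 207\right)^{2} = \left(- \frac{2083}{10}\right)^{2} = \frac{4338889}{100}$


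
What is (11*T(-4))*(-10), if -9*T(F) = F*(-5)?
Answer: 2200/9 ≈ 244.44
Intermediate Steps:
T(F) = 5*F/9 (T(F) = -F*(-5)/9 = -(-5)*F/9 = 5*F/9)
(11*T(-4))*(-10) = (11*((5/9)*(-4)))*(-10) = (11*(-20/9))*(-10) = -220/9*(-10) = 2200/9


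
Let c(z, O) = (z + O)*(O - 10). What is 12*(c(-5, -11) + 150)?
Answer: 5832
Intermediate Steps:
c(z, O) = (-10 + O)*(O + z) (c(z, O) = (O + z)*(-10 + O) = (-10 + O)*(O + z))
12*(c(-5, -11) + 150) = 12*(((-11)² - 10*(-11) - 10*(-5) - 11*(-5)) + 150) = 12*((121 + 110 + 50 + 55) + 150) = 12*(336 + 150) = 12*486 = 5832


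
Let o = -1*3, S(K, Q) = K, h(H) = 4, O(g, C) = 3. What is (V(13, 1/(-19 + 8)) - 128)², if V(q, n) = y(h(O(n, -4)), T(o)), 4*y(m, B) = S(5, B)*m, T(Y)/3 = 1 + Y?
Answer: 15129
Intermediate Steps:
o = -3
T(Y) = 3 + 3*Y (T(Y) = 3*(1 + Y) = 3 + 3*Y)
y(m, B) = 5*m/4 (y(m, B) = (5*m)/4 = 5*m/4)
V(q, n) = 5 (V(q, n) = (5/4)*4 = 5)
(V(13, 1/(-19 + 8)) - 128)² = (5 - 128)² = (-123)² = 15129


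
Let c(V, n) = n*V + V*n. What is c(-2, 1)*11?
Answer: -44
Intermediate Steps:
c(V, n) = 2*V*n (c(V, n) = V*n + V*n = 2*V*n)
c(-2, 1)*11 = (2*(-2)*1)*11 = -4*11 = -44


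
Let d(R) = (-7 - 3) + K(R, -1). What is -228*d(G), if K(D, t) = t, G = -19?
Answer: 2508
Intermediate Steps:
d(R) = -11 (d(R) = (-7 - 3) - 1 = -10 - 1 = -11)
-228*d(G) = -228*(-11) = 2508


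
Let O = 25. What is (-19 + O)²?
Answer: 36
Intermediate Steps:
(-19 + O)² = (-19 + 25)² = 6² = 36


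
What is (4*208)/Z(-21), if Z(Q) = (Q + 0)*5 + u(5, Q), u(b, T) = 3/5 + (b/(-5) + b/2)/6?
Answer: -16640/2083 ≈ -7.9885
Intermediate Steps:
u(b, T) = 3/5 + b/20 (u(b, T) = 3*(1/5) + (b*(-1/5) + b*(1/2))*(1/6) = 3/5 + (-b/5 + b/2)*(1/6) = 3/5 + (3*b/10)*(1/6) = 3/5 + b/20)
Z(Q) = 17/20 + 5*Q (Z(Q) = (Q + 0)*5 + (3/5 + (1/20)*5) = Q*5 + (3/5 + 1/4) = 5*Q + 17/20 = 17/20 + 5*Q)
(4*208)/Z(-21) = (4*208)/(17/20 + 5*(-21)) = 832/(17/20 - 105) = 832/(-2083/20) = 832*(-20/2083) = -16640/2083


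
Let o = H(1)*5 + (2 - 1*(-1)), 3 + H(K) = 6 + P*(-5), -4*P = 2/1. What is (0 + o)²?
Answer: 3721/4 ≈ 930.25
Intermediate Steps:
P = -½ (P = -1/(2*1) = -1/2 = -¼*2 = -½ ≈ -0.50000)
H(K) = 11/2 (H(K) = -3 + (6 - ½*(-5)) = -3 + (6 + 5/2) = -3 + 17/2 = 11/2)
o = 61/2 (o = (11/2)*5 + (2 - 1*(-1)) = 55/2 + (2 + 1) = 55/2 + 3 = 61/2 ≈ 30.500)
(0 + o)² = (0 + 61/2)² = (61/2)² = 3721/4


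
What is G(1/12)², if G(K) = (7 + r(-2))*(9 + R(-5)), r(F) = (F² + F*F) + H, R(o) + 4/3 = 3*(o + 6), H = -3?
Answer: 16384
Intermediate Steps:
R(o) = 50/3 + 3*o (R(o) = -4/3 + 3*(o + 6) = -4/3 + 3*(6 + o) = -4/3 + (18 + 3*o) = 50/3 + 3*o)
r(F) = -3 + 2*F² (r(F) = (F² + F*F) - 3 = (F² + F²) - 3 = 2*F² - 3 = -3 + 2*F²)
G(K) = 128 (G(K) = (7 + (-3 + 2*(-2)²))*(9 + (50/3 + 3*(-5))) = (7 + (-3 + 2*4))*(9 + (50/3 - 15)) = (7 + (-3 + 8))*(9 + 5/3) = (7 + 5)*(32/3) = 12*(32/3) = 128)
G(1/12)² = 128² = 16384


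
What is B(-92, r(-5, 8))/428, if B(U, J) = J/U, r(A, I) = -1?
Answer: 1/39376 ≈ 2.5396e-5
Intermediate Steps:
B(-92, r(-5, 8))/428 = -1/(-92)/428 = -1*(-1/92)*(1/428) = (1/92)*(1/428) = 1/39376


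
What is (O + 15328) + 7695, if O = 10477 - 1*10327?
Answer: 23173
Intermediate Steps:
O = 150 (O = 10477 - 10327 = 150)
(O + 15328) + 7695 = (150 + 15328) + 7695 = 15478 + 7695 = 23173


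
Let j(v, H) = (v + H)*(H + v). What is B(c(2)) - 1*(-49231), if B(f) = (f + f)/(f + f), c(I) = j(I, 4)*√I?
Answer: 49232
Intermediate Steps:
j(v, H) = (H + v)² (j(v, H) = (H + v)*(H + v) = (H + v)²)
c(I) = √I*(4 + I)² (c(I) = (4 + I)²*√I = √I*(4 + I)²)
B(f) = 1 (B(f) = (2*f)/((2*f)) = (2*f)*(1/(2*f)) = 1)
B(c(2)) - 1*(-49231) = 1 - 1*(-49231) = 1 + 49231 = 49232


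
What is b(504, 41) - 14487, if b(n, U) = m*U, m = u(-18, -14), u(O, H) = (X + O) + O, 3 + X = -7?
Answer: -16373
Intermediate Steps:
X = -10 (X = -3 - 7 = -10)
u(O, H) = -10 + 2*O (u(O, H) = (-10 + O) + O = -10 + 2*O)
m = -46 (m = -10 + 2*(-18) = -10 - 36 = -46)
b(n, U) = -46*U
b(504, 41) - 14487 = -46*41 - 14487 = -1886 - 14487 = -16373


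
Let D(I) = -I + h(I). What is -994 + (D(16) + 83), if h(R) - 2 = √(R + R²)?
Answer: -925 + 4*√17 ≈ -908.51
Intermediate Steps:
h(R) = 2 + √(R + R²)
D(I) = 2 + √(I*(1 + I)) - I (D(I) = -I + (2 + √(I*(1 + I))) = 2 + √(I*(1 + I)) - I)
-994 + (D(16) + 83) = -994 + ((2 + √(16*(1 + 16)) - 1*16) + 83) = -994 + ((2 + √(16*17) - 16) + 83) = -994 + ((2 + √272 - 16) + 83) = -994 + ((2 + 4*√17 - 16) + 83) = -994 + ((-14 + 4*√17) + 83) = -994 + (69 + 4*√17) = -925 + 4*√17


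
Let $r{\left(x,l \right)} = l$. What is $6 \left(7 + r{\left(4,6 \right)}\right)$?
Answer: $78$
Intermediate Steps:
$6 \left(7 + r{\left(4,6 \right)}\right) = 6 \left(7 + 6\right) = 6 \cdot 13 = 78$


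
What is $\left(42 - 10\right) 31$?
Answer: $992$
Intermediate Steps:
$\left(42 - 10\right) 31 = 32 \cdot 31 = 992$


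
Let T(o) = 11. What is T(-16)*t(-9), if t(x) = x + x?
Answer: -198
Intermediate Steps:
t(x) = 2*x
T(-16)*t(-9) = 11*(2*(-9)) = 11*(-18) = -198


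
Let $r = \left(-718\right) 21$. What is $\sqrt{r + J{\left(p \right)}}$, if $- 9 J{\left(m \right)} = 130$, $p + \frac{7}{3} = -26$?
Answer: $\frac{2 i \sqrt{33958}}{3} \approx 122.85 i$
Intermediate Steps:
$p = - \frac{85}{3}$ ($p = - \frac{7}{3} - 26 = - \frac{85}{3} \approx -28.333$)
$J{\left(m \right)} = - \frac{130}{9}$ ($J{\left(m \right)} = \left(- \frac{1}{9}\right) 130 = - \frac{130}{9}$)
$r = -15078$
$\sqrt{r + J{\left(p \right)}} = \sqrt{-15078 - \frac{130}{9}} = \sqrt{- \frac{135832}{9}} = \frac{2 i \sqrt{33958}}{3}$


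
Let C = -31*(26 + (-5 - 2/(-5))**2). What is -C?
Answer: 36549/25 ≈ 1462.0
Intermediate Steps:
C = -36549/25 (C = -31*(26 + (-5 - 2*(-1/5))**2) = -31*(26 + (-5 + 2/5)**2) = -31*(26 + (-23/5)**2) = -31*(26 + 529/25) = -31*1179/25 = -36549/25 ≈ -1462.0)
-C = -1*(-36549/25) = 36549/25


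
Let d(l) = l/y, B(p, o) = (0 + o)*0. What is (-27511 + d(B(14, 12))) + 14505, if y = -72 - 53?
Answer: -13006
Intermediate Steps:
y = -125
B(p, o) = 0 (B(p, o) = o*0 = 0)
d(l) = -l/125 (d(l) = l/(-125) = l*(-1/125) = -l/125)
(-27511 + d(B(14, 12))) + 14505 = (-27511 - 1/125*0) + 14505 = (-27511 + 0) + 14505 = -27511 + 14505 = -13006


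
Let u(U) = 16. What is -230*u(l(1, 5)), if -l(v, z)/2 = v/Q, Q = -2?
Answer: -3680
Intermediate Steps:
l(v, z) = v (l(v, z) = -2*v/(-2) = -2*v*(-1)/2 = -(-1)*v = v)
-230*u(l(1, 5)) = -230*16 = -3680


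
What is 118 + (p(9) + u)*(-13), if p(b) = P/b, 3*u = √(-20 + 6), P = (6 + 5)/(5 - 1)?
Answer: 4105/36 - 13*I*√14/3 ≈ 114.03 - 16.214*I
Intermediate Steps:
P = 11/4 ≈ 2.7500
u = I*√14/3 (u = √(-20 + 6)/3 = √(-14)/3 = (I*√14)/3 = I*√14/3 ≈ 1.2472*I)
p(b) = 11/(4*b)
118 + (p(9) + u)*(-13) = 118 + ((11/4)/9 + I*√14/3)*(-13) = 118 + ((11/4)*(⅑) + I*√14/3)*(-13) = 118 + (11/36 + I*√14/3)*(-13) = 118 + (-143/36 - 13*I*√14/3) = 4105/36 - 13*I*√14/3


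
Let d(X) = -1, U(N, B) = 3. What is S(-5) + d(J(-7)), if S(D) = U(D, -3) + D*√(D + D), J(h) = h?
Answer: 2 - 5*I*√10 ≈ 2.0 - 15.811*I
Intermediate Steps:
S(D) = 3 + √2*D^(3/2) (S(D) = 3 + D*√(D + D) = 3 + D*√(2*D) = 3 + D*(√2*√D) = 3 + √2*D^(3/2))
S(-5) + d(J(-7)) = (3 + √2*(-5)^(3/2)) - 1 = (3 + √2*(-5*I*√5)) - 1 = (3 - 5*I*√10) - 1 = 2 - 5*I*√10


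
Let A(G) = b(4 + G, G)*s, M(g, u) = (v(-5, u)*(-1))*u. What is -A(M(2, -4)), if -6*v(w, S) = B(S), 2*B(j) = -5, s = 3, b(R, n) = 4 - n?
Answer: -7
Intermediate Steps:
B(j) = -5/2 (B(j) = (½)*(-5) = -5/2)
v(w, S) = 5/12 (v(w, S) = -⅙*(-5/2) = 5/12)
M(g, u) = -5*u/12 (M(g, u) = ((5/12)*(-1))*u = -5*u/12)
A(G) = 12 - 3*G (A(G) = (4 - G)*3 = 12 - 3*G)
-A(M(2, -4)) = -(12 - (-5)*(-4)/4) = -(12 - 3*5/3) = -(12 - 5) = -1*7 = -7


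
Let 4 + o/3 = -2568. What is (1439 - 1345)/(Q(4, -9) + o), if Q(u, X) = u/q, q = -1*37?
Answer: -1739/142748 ≈ -0.012182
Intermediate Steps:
q = -37
Q(u, X) = -u/37 (Q(u, X) = u/(-37) = u*(-1/37) = -u/37)
o = -7716 (o = -12 + 3*(-2568) = -12 - 7704 = -7716)
(1439 - 1345)/(Q(4, -9) + o) = (1439 - 1345)/(-1/37*4 - 7716) = 94/(-4/37 - 7716) = 94/(-285496/37) = 94*(-37/285496) = -1739/142748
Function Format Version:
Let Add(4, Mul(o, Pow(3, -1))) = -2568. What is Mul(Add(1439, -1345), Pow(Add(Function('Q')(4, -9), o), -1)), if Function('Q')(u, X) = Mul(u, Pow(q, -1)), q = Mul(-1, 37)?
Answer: Rational(-1739, 142748) ≈ -0.012182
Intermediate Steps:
q = -37
Function('Q')(u, X) = Mul(Rational(-1, 37), u) (Function('Q')(u, X) = Mul(u, Pow(-37, -1)) = Mul(u, Rational(-1, 37)) = Mul(Rational(-1, 37), u))
o = -7716 (o = Add(-12, Mul(3, -2568)) = Add(-12, -7704) = -7716)
Mul(Add(1439, -1345), Pow(Add(Function('Q')(4, -9), o), -1)) = Mul(Add(1439, -1345), Pow(Add(Mul(Rational(-1, 37), 4), -7716), -1)) = Mul(94, Pow(Add(Rational(-4, 37), -7716), -1)) = Mul(94, Pow(Rational(-285496, 37), -1)) = Mul(94, Rational(-37, 285496)) = Rational(-1739, 142748)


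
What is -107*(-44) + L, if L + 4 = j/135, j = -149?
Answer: 634891/135 ≈ 4702.9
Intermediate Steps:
L = -689/135 (L = -4 - 149/135 = -689/135 ≈ -5.1037)
-107*(-44) + L = -107*(-44) - 689/135 = 4708 - 689/135 = 634891/135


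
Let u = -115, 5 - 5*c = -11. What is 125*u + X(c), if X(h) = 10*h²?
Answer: -71363/5 ≈ -14273.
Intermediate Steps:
c = 16/5 (c = 1 - ⅕*(-11) = 1 + 11/5 = 16/5 ≈ 3.2000)
125*u + X(c) = 125*(-115) + 10*(16/5)² = -14375 + 10*(256/25) = -14375 + 512/5 = -71363/5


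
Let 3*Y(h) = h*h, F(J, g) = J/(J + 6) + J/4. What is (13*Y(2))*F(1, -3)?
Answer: 143/21 ≈ 6.8095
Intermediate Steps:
F(J, g) = J/4 + J/(6 + J) (F(J, g) = J/(6 + J) + J*(¼) = J/(6 + J) + J/4 = J/4 + J/(6 + J))
Y(h) = h²/3 (Y(h) = (h*h)/3 = h²/3)
(13*Y(2))*F(1, -3) = (13*((⅓)*2²))*((¼)*1*(10 + 1)/(6 + 1)) = (13*((⅓)*4))*((¼)*1*11/7) = (13*(4/3))*((¼)*1*(⅐)*11) = (52/3)*(11/28) = 143/21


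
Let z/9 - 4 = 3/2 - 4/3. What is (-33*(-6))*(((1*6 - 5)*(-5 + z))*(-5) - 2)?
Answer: -32571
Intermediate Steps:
z = 75/2 (z = 36 + 9*(3/2 - 4/3) = 36 + 9*(⅙) = 36 + 3/2 = 75/2 ≈ 37.500)
(-33*(-6))*(((1*6 - 5)*(-5 + z))*(-5) - 2) = (-33*(-6))*(((1*6 - 5)*(-5 + 75/2))*(-5) - 2) = 198*(((6 - 5)*(65/2))*(-5) - 2) = 198*((1*(65/2))*(-5) - 2) = 198*((65/2)*(-5) - 2) = 198*(-325/2 - 2) = 198*(-329/2) = -32571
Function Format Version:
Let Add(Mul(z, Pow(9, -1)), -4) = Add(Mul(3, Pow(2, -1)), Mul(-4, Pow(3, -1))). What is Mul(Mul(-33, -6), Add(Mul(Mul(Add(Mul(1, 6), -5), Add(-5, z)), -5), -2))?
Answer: -32571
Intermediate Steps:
z = Rational(75, 2) (z = Add(36, Mul(9, Add(Mul(3, Pow(2, -1)), Mul(-4, Pow(3, -1))))) = Add(36, Mul(9, Add(Mul(3, Rational(1, 2)), Mul(-4, Rational(1, 3))))) = Add(36, Mul(9, Add(Rational(3, 2), Rational(-4, 3)))) = Add(36, Mul(9, Rational(1, 6))) = Add(36, Rational(3, 2)) = Rational(75, 2) ≈ 37.500)
Mul(Mul(-33, -6), Add(Mul(Mul(Add(Mul(1, 6), -5), Add(-5, z)), -5), -2)) = Mul(Mul(-33, -6), Add(Mul(Mul(Add(Mul(1, 6), -5), Add(-5, Rational(75, 2))), -5), -2)) = Mul(198, Add(Mul(Mul(Add(6, -5), Rational(65, 2)), -5), -2)) = Mul(198, Add(Mul(Mul(1, Rational(65, 2)), -5), -2)) = Mul(198, Add(Mul(Rational(65, 2), -5), -2)) = Mul(198, Add(Rational(-325, 2), -2)) = Mul(198, Rational(-329, 2)) = -32571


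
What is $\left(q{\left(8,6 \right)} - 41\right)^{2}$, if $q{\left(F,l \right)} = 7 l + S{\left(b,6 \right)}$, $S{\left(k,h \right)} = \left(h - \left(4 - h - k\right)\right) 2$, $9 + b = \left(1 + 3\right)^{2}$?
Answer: $961$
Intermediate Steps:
$b = 7$ ($b = -9 + \left(1 + 3\right)^{2} = -9 + 4^{2} = -9 + 16 = 7$)
$S{\left(k,h \right)} = -8 + 2 k + 4 h$ ($S{\left(k,h \right)} = \left(h - \left(4 - h - k\right)\right) 2 = \left(h + \left(-4 + h + k\right)\right) 2 = \left(-4 + k + 2 h\right) 2 = -8 + 2 k + 4 h$)
$q{\left(F,l \right)} = 30 + 7 l$ ($q{\left(F,l \right)} = 7 l + \left(-8 + 2 \cdot 7 + 4 \cdot 6\right) = 7 l + \left(-8 + 14 + 24\right) = 7 l + 30 = 30 + 7 l$)
$\left(q{\left(8,6 \right)} - 41\right)^{2} = \left(\left(30 + 7 \cdot 6\right) - 41\right)^{2} = \left(\left(30 + 42\right) - 41\right)^{2} = \left(72 - 41\right)^{2} = 31^{2} = 961$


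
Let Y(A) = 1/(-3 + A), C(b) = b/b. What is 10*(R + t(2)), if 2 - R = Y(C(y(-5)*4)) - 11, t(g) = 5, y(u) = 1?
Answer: 185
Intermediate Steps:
C(b) = 1
R = 27/2 (R = 2 - (1/(-3 + 1) - 11) = 2 - (1/(-2) - 11) = 2 - (-1/2 - 11) = 2 - 1*(-23/2) = 2 + 23/2 = 27/2 ≈ 13.500)
10*(R + t(2)) = 10*(27/2 + 5) = 10*(37/2) = 185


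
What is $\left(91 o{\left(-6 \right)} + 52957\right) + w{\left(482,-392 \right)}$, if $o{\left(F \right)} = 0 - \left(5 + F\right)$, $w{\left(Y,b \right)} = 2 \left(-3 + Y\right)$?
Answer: $54006$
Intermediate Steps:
$w{\left(Y,b \right)} = -6 + 2 Y$
$o{\left(F \right)} = -5 - F$ ($o{\left(F \right)} = 0 - \left(5 + F\right) = -5 - F$)
$\left(91 o{\left(-6 \right)} + 52957\right) + w{\left(482,-392 \right)} = \left(91 \left(-5 - -6\right) + 52957\right) + \left(-6 + 2 \cdot 482\right) = \left(91 \left(-5 + 6\right) + 52957\right) + \left(-6 + 964\right) = \left(91 \cdot 1 + 52957\right) + 958 = \left(91 + 52957\right) + 958 = 53048 + 958 = 54006$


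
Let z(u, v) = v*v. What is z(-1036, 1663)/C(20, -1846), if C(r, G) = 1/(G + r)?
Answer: -5049928994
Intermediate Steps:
z(u, v) = v**2
z(-1036, 1663)/C(20, -1846) = 1663**2/(1/(-1846 + 20)) = 2765569/(1/(-1826)) = 2765569/(-1/1826) = 2765569*(-1826) = -5049928994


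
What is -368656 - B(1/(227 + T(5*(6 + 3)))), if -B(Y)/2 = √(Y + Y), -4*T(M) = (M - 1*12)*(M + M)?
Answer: -368656 + 4*I*√1031/1031 ≈ -3.6866e+5 + 0.12457*I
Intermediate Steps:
T(M) = -M*(-12 + M)/2 (T(M) = -(M - 1*12)*(M + M)/4 = -(M - 12)*2*M/4 = -(-12 + M)*2*M/4 = -M*(-12 + M)/2)
B(Y) = -2*√2*√Y (B(Y) = -2*√(Y + Y) = -2*√2*√Y)
-368656 - B(1/(227 + T(5*(6 + 3)))) = -368656 - (-2)*√2*√(1/(227 + (5*(6 + 3))*(12 - 5*(6 + 3))/2)) = -368656 - (-2)*√2*√(1/(227 + (5*9)*(12 - 5*9)/2)) = -368656 - (-2)*√2*√(1/(227 + (½)*45*(12 - 1*45))) = -368656 - (-2)*√2*√(1/(227 + (½)*45*(12 - 45))) = -368656 - (-2)*√2*√(1/(227 + (½)*45*(-33))) = -368656 - (-2)*√2*√(1/(227 - 1485/2)) = -368656 - (-2)*√2*√(1/(-1031/2)) = -368656 - (-2)*√2*√(-2/1031) = -368656 - (-2)*√2*I*√2062/1031 = -368656 - (-4)*I*√1031/1031 = -368656 + 4*I*√1031/1031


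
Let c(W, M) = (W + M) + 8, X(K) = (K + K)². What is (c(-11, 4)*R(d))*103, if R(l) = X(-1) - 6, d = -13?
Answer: -206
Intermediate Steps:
X(K) = 4*K² (X(K) = (2*K)² = 4*K²)
R(l) = -2 (R(l) = 4*(-1)² - 6 = 4*1 - 6 = 4 - 6 = -2)
c(W, M) = 8 + M + W (c(W, M) = (M + W) + 8 = 8 + M + W)
(c(-11, 4)*R(d))*103 = ((8 + 4 - 11)*(-2))*103 = (1*(-2))*103 = -2*103 = -206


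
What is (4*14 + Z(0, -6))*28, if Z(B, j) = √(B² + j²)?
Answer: 1736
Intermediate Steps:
(4*14 + Z(0, -6))*28 = (4*14 + √(0² + (-6)²))*28 = (56 + √(0 + 36))*28 = (56 + √36)*28 = (56 + 6)*28 = 62*28 = 1736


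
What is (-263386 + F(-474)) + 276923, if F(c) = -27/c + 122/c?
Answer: 6416443/474 ≈ 13537.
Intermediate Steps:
F(c) = 95/c
(-263386 + F(-474)) + 276923 = (-263386 + 95/(-474)) + 276923 = (-263386 + 95*(-1/474)) + 276923 = (-263386 - 95/474) + 276923 = -124845059/474 + 276923 = 6416443/474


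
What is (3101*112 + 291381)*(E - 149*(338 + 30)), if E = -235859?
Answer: -185662306863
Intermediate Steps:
(3101*112 + 291381)*(E - 149*(338 + 30)) = (3101*112 + 291381)*(-235859 - 149*(338 + 30)) = (347312 + 291381)*(-235859 - 149*368) = 638693*(-235859 - 54832) = 638693*(-290691) = -185662306863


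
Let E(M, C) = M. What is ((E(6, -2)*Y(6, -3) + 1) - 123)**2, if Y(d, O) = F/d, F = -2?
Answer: 15376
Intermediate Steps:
Y(d, O) = -2/d
((E(6, -2)*Y(6, -3) + 1) - 123)**2 = ((6*(-2/6) + 1) - 123)**2 = ((6*(-2*1/6) + 1) - 123)**2 = ((6*(-1/3) + 1) - 123)**2 = ((-2 + 1) - 123)**2 = (-1 - 123)**2 = (-124)**2 = 15376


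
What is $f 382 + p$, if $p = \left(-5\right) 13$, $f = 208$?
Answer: $79391$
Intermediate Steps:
$p = -65$
$f 382 + p = 208 \cdot 382 - 65 = 79456 - 65 = 79391$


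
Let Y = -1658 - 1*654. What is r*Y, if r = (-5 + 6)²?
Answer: -2312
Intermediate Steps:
Y = -2312 (Y = -1658 - 654 = -2312)
r = 1 (r = 1² = 1)
r*Y = 1*(-2312) = -2312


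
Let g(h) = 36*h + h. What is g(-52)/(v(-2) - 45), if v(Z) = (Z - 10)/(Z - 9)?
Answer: 21164/483 ≈ 43.818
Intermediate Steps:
g(h) = 37*h
v(Z) = (-10 + Z)/(-9 + Z)
g(-52)/(v(-2) - 45) = (37*(-52))/((-10 - 2)/(-9 - 2) - 45) = -1924/(-12/(-11) - 45) = -1924/(-1/11*(-12) - 45) = -1924/(12/11 - 45) = -1924/(-483/11) = -11/483*(-1924) = 21164/483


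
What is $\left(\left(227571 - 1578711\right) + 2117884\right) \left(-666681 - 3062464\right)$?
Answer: $-2859299553880$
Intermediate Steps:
$\left(\left(227571 - 1578711\right) + 2117884\right) \left(-666681 - 3062464\right) = \left(-1351140 + 2117884\right) \left(-3729145\right) = 766744 \left(-3729145\right) = -2859299553880$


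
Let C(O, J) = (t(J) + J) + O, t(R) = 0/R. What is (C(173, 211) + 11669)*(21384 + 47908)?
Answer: 835176476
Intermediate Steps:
t(R) = 0
C(O, J) = J + O (C(O, J) = (0 + J) + O = J + O)
(C(173, 211) + 11669)*(21384 + 47908) = ((211 + 173) + 11669)*(21384 + 47908) = (384 + 11669)*69292 = 12053*69292 = 835176476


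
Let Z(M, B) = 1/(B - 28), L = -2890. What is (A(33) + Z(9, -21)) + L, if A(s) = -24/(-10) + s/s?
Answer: -707222/245 ≈ -2886.6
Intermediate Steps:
Z(M, B) = 1/(-28 + B)
A(s) = 17/5 (A(s) = -24*(-⅒) + 1 = 12/5 + 1 = 17/5)
(A(33) + Z(9, -21)) + L = (17/5 + 1/(-28 - 21)) - 2890 = (17/5 + 1/(-49)) - 2890 = (17/5 - 1/49) - 2890 = 828/245 - 2890 = -707222/245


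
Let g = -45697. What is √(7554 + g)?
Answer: I*√38143 ≈ 195.3*I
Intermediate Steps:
√(7554 + g) = √(7554 - 45697) = √(-38143) = I*√38143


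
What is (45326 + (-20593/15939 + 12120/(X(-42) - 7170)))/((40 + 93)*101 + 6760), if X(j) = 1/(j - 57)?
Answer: 512784454264631/228463527467637 ≈ 2.2445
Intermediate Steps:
X(j) = 1/(-57 + j)
(45326 + (-20593/15939 + 12120/(X(-42) - 7170)))/((40 + 93)*101 + 6760) = (45326 + (-20593/15939 + 12120/(1/(-57 - 42) - 7170)))/((40 + 93)*101 + 6760) = (45326 + (-20593*1/15939 + 12120/(1/(-99) - 7170)))/(133*101 + 6760) = (45326 + (-20593/15939 + 12120/(-1/99 - 7170)))/(13433 + 6760) = (45326 + (-20593/15939 + 12120/(-709831/99)))/20193 = (45326 + (-20593/15939 + 12120*(-99/709831)))*(1/20193) = (45326 + (-20593/15939 - 1199880/709831))*(1/20193) = (45326 - 33742437103/11313996309)*(1/20193) = (512784454264631/11313996309)*(1/20193) = 512784454264631/228463527467637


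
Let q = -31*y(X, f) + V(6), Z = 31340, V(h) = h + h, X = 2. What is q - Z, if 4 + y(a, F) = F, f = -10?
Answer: -30894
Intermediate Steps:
y(a, F) = -4 + F
V(h) = 2*h
q = 446 (q = -31*(-4 - 10) + 2*6 = -31*(-14) + 12 = 434 + 12 = 446)
q - Z = 446 - 1*31340 = 446 - 31340 = -30894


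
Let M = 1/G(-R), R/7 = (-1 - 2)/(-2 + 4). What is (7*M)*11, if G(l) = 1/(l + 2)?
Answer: 1925/2 ≈ 962.50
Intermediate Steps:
R = -21/2 (R = 7*((-1 - 2)/(-2 + 4)) = 7*(-3/2) = -21/2 ≈ -10.500)
G(l) = 1/(2 + l)
M = 25/2 (M = 1/(1/(2 - 1*(-21/2))) = 1/(1/(2 + 21/2)) = 1/(1/(25/2)) = 1/(2/25) = 25/2 ≈ 12.500)
(7*M)*11 = (7*(25/2))*11 = (175/2)*11 = 1925/2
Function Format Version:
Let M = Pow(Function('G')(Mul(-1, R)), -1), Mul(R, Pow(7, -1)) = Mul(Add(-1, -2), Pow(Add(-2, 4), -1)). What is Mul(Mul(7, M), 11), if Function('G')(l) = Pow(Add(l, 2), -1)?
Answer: Rational(1925, 2) ≈ 962.50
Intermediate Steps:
R = Rational(-21, 2) (R = Mul(7, Mul(Add(-1, -2), Pow(Add(-2, 4), -1))) = Mul(7, Mul(-3, Pow(2, -1))) = Mul(7, Mul(-3, Rational(1, 2))) = Mul(7, Rational(-3, 2)) = Rational(-21, 2) ≈ -10.500)
Function('G')(l) = Pow(Add(2, l), -1)
M = Rational(25, 2) (M = Pow(Pow(Add(2, Mul(-1, Rational(-21, 2))), -1), -1) = Pow(Pow(Add(2, Rational(21, 2)), -1), -1) = Pow(Pow(Rational(25, 2), -1), -1) = Pow(Rational(2, 25), -1) = Rational(25, 2) ≈ 12.500)
Mul(Mul(7, M), 11) = Mul(Mul(7, Rational(25, 2)), 11) = Mul(Rational(175, 2), 11) = Rational(1925, 2)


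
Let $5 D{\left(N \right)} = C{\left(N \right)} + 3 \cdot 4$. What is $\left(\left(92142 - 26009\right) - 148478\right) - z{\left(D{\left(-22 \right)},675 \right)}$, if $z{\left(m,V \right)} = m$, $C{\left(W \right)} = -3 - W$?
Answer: $- \frac{411756}{5} \approx -82351.0$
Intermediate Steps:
$D{\left(N \right)} = \frac{9}{5} - \frac{N}{5}$ ($D{\left(N \right)} = \frac{\left(-3 - N\right) + 3 \cdot 4}{5} = \frac{\left(-3 - N\right) + 12}{5} = \frac{9 - N}{5} = \frac{9}{5} - \frac{N}{5}$)
$\left(\left(92142 - 26009\right) - 148478\right) - z{\left(D{\left(-22 \right)},675 \right)} = \left(\left(92142 - 26009\right) - 148478\right) - \left(\frac{9}{5} - - \frac{22}{5}\right) = \left(66133 - 148478\right) - \left(\frac{9}{5} + \frac{22}{5}\right) = -82345 - \frac{31}{5} = - \frac{411756}{5}$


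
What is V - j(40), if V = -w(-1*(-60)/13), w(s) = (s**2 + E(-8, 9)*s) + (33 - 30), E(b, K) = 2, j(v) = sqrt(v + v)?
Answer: -5667/169 - 4*sqrt(5) ≈ -42.477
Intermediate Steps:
j(v) = sqrt(2)*sqrt(v) (j(v) = sqrt(2*v) = sqrt(2)*sqrt(v))
w(s) = 3 + s**2 + 2*s (w(s) = (s**2 + 2*s) + (33 - 30) = (s**2 + 2*s) + 3 = 3 + s**2 + 2*s)
V = -5667/169 (V = -(3 + (-1*(-60)/13)**2 + 2*(-1*(-60)/13)) = -(3 + (60*(1/13))**2 + 2*(60*(1/13))) = -(3 + (60/13)**2 + 2*(60/13)) = -(3 + 3600/169 + 120/13) = -1*5667/169 = -5667/169 ≈ -33.533)
V - j(40) = -5667/169 - sqrt(2)*sqrt(40) = -5667/169 - sqrt(2)*2*sqrt(10) = -5667/169 - 4*sqrt(5)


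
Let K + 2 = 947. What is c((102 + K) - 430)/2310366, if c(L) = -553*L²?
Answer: -210521017/2310366 ≈ -91.120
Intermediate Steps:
K = 945 (K = -2 + 947 = 945)
c((102 + K) - 430)/2310366 = -553*((102 + 945) - 430)²/2310366 = -553*(1047 - 430)²*(1/2310366) = -553*617²*(1/2310366) = -553*380689*(1/2310366) = -210521017*1/2310366 = -210521017/2310366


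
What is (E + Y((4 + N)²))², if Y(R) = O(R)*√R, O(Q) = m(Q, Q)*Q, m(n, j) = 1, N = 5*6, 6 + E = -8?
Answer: 1543704100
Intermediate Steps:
E = -14 (E = -6 - 8 = -14)
N = 30
O(Q) = Q (O(Q) = 1*Q = Q)
Y(R) = R^(3/2) (Y(R) = R*√R = R^(3/2))
(E + Y((4 + N)²))² = (-14 + ((4 + 30)²)^(3/2))² = (-14 + (34²)^(3/2))² = (-14 + 1156^(3/2))² = (-14 + 39304)² = 39290² = 1543704100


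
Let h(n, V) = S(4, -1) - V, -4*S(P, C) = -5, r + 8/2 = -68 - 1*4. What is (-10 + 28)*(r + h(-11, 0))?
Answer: -2691/2 ≈ -1345.5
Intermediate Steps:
r = -76 (r = -4 + (-68 - 1*4) = -4 + (-68 - 4) = -4 - 72 = -76)
S(P, C) = 5/4 (S(P, C) = -¼*(-5) = 5/4)
h(n, V) = 5/4 - V
(-10 + 28)*(r + h(-11, 0)) = (-10 + 28)*(-76 + (5/4 - 1*0)) = 18*(-76 + (5/4 + 0)) = 18*(-76 + 5/4) = 18*(-299/4) = -2691/2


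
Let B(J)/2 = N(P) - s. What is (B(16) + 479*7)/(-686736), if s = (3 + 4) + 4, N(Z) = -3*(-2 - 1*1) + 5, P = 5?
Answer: -3359/686736 ≈ -0.0048913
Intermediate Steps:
N(Z) = 14 (N(Z) = -3*(-2 - 1) + 5 = -3*(-3) + 5 = 9 + 5 = 14)
s = 11 (s = 7 + 4 = 11)
B(J) = 6 (B(J) = 2*(14 - 1*11) = 2*(14 - 11) = 2*3 = 6)
(B(16) + 479*7)/(-686736) = (6 + 479*7)/(-686736) = (6 + 3353)*(-1/686736) = 3359*(-1/686736) = -3359/686736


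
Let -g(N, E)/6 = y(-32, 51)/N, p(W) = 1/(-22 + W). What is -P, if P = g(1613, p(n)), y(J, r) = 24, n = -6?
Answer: 144/1613 ≈ 0.089275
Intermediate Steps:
g(N, E) = -144/N
P = -144/1613 ≈ -0.089275
-P = -1*(-144/1613) = 144/1613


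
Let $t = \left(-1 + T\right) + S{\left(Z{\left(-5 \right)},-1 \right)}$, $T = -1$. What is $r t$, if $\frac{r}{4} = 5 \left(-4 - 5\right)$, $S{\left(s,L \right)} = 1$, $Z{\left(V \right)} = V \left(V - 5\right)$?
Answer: $180$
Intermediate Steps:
$Z{\left(V \right)} = V \left(-5 + V\right)$
$r = -180$ ($r = 4 \cdot 5 \left(-4 - 5\right) = 4 \cdot 5 \left(-9\right) = 4 \left(-45\right) = -180$)
$t = -1$ ($t = \left(-1 - 1\right) + 1 = -2 + 1 = -1$)
$r t = \left(-180\right) \left(-1\right) = 180$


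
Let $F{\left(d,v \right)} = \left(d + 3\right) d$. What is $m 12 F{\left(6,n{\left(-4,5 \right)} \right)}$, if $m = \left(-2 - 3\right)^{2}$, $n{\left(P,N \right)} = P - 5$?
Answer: $16200$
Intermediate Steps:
$n{\left(P,N \right)} = -5 + P$
$F{\left(d,v \right)} = d \left(3 + d\right)$ ($F{\left(d,v \right)} = \left(3 + d\right) d = d \left(3 + d\right)$)
$m = 25$ ($m = \left(-5\right)^{2} = 25$)
$m 12 F{\left(6,n{\left(-4,5 \right)} \right)} = 25 \cdot 12 \cdot 6 \left(3 + 6\right) = 300 \cdot 6 \cdot 9 = 300 \cdot 54 = 16200$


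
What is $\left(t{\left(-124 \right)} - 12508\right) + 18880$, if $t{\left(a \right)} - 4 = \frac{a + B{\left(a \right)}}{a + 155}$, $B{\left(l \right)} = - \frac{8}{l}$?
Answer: $\frac{6123494}{961} \approx 6372.0$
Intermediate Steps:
$t{\left(a \right)} = 4 + \frac{a - \frac{8}{a}}{155 + a}$ ($t{\left(a \right)} = 4 + \frac{a - \frac{8}{a}}{a + 155} = 4 + \frac{a - \frac{8}{a}}{155 + a}$)
$\left(t{\left(-124 \right)} - 12508\right) + 18880 = \left(\frac{-8 + 5 \left(-124\right) \left(124 - 124\right)}{\left(-124\right) \left(155 - 124\right)} - 12508\right) + 18880 = \left(- \frac{-8 + 5 \left(-124\right) 0}{124 \cdot 31} - 12508\right) + 18880 = \left(\left(- \frac{1}{124}\right) \frac{1}{31} \left(-8 + 0\right) - 12508\right) + 18880 = \left(\left(- \frac{1}{124}\right) \frac{1}{31} \left(-8\right) - 12508\right) + 18880 = \left(\frac{2}{961} - 12508\right) + 18880 = - \frac{12020186}{961} + 18880 = \frac{6123494}{961}$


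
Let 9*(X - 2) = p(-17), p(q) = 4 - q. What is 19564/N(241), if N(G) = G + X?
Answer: 14673/184 ≈ 79.745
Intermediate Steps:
X = 13/3 (X = 2 + (4 - 1*(-17))/9 = 2 + (4 + 17)/9 = 2 + (⅑)*21 = 2 + 7/3 = 13/3 ≈ 4.3333)
N(G) = 13/3 + G (N(G) = G + 13/3 = 13/3 + G)
19564/N(241) = 19564/(13/3 + 241) = 19564/(736/3) = 19564*(3/736) = 14673/184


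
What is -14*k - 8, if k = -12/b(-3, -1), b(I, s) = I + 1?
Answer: -92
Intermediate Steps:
b(I, s) = 1 + I
k = 6 (k = -12/(1 - 3) = -12/(-2) = -12*(-½) = 6)
-14*k - 8 = -14*6 - 8 = -84 - 8 = -92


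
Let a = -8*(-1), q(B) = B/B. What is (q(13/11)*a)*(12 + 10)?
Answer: 176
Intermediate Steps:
q(B) = 1
a = 8
(q(13/11)*a)*(12 + 10) = (1*8)*(12 + 10) = 8*22 = 176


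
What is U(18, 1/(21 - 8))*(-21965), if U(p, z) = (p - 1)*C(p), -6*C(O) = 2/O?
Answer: 373405/54 ≈ 6914.9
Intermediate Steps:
C(O) = -1/(3*O)
U(p, z) = -(-1 + p)/(3*p) (U(p, z) = (p - 1)*(-1/(3*p)) = (-1 + p)*(-1/(3*p)) = -(-1 + p)/(3*p))
U(18, 1/(21 - 8))*(-21965) = ((⅓)*(1 - 1*18)/18)*(-21965) = ((⅓)*(1/18)*(1 - 18))*(-21965) = ((⅓)*(1/18)*(-17))*(-21965) = -17/54*(-21965) = 373405/54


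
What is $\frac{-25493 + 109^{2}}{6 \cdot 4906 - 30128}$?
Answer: $\frac{3403}{173} \approx 19.671$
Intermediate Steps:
$\frac{-25493 + 109^{2}}{6 \cdot 4906 - 30128} = \frac{-25493 + 11881}{29436 - 30128} = - \frac{13612}{-692} = \left(-13612\right) \left(- \frac{1}{692}\right) = \frac{3403}{173}$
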